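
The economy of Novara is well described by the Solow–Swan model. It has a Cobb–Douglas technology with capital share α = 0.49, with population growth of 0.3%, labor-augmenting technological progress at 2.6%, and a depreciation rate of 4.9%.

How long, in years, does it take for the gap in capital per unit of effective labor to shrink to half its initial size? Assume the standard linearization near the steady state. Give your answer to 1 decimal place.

half-life ≈ 17.4 years

Near the steady state the convergence rate is λ = (1 − α)(n + g + δ).
λ = (1 − 0.49) × 0.078 = 0.51 × 0.078 = 0.03978
Half-life = ln 2 / λ = 0.6931 / 0.03978 ≈ 17.42 years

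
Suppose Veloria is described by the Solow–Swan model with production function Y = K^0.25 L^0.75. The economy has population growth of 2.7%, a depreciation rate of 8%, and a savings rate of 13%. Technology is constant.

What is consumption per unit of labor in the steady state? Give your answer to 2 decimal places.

Steady state requires s·f(k) = (n + δ)·k, i.e. s·k^α = (n + δ)·k.
Dividing both sides by k: k^(1−α) = s / (n + δ).
k^0.75 = 0.13 / (0.027 + 0.080) = 0.13 / 0.107 = 1.2150
k* = 1.2150^(1/0.75) ≈ 1.2965
y* = (k*)^α = 1.2965^0.25 ≈ 1.0671
c* = (1 − s)·y* = (1 − 0.13) × 1.0671 ≈ 0.9284

c* ≈ 0.93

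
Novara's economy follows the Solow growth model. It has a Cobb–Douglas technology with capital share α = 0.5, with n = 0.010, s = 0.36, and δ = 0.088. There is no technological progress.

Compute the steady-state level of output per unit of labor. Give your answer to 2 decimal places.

y* ≈ 3.67

At the steady state, Δk = 0, so s·k^α = (n + δ)·k.
Rearranging, k^(1−α) = s / (n + δ).
k^0.5 = 0.36 / (0.010 + 0.088) = 0.36 / 0.098 = 3.6735
k* = 3.6735^(1/0.5) ≈ 13.4946
y* = (k*)^α = 13.4946^0.5 ≈ 3.6735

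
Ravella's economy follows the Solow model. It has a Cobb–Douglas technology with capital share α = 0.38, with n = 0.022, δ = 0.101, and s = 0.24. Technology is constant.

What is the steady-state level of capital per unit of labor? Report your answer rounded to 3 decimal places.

At the steady state, Δk = 0, so s·k^α = (n + δ)·k.
Dividing both sides by k: k^(1−α) = s / (n + δ).
k^0.62 = 0.24 / (0.022 + 0.101) = 0.24 / 0.123 = 1.9512
k* = 1.9512^(1/0.62) ≈ 2.9392

k* = 2.939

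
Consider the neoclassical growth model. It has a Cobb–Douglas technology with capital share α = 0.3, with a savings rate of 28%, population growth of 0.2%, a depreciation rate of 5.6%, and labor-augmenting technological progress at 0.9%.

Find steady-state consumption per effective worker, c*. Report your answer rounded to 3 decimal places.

In steady state, investment equals break-even investment: s·k^α = (n + g + δ)·k.
Dividing both sides by k: k^(1−α) = s / (n + g + δ).
k^0.7 = 0.28 / (0.002 + 0.009 + 0.056) = 0.28 / 0.067 = 4.1791
k* = 4.1791^(1/0.7) ≈ 7.7137
y* = (k*)^α = 7.7137^0.3 ≈ 1.8458
c* = (1 − s)·y* = (1 − 0.28) × 1.8458 ≈ 1.3290

c* = 1.329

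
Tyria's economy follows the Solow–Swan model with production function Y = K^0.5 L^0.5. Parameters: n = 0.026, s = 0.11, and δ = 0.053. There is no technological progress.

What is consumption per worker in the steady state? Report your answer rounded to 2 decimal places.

c* ≈ 1.24

In steady state, investment equals break-even investment: s·k^α = (n + δ)·k.
Dividing both sides by k: k^(1−α) = s / (n + δ).
k^0.5 = 0.11 / (0.026 + 0.053) = 0.11 / 0.079 = 1.3924
k* = 1.3924^(1/0.5) ≈ 1.9388
y* = (k*)^α = 1.9388^0.5 ≈ 1.3924
c* = (1 − s)·y* = (1 − 0.11) × 1.3924 ≈ 1.2392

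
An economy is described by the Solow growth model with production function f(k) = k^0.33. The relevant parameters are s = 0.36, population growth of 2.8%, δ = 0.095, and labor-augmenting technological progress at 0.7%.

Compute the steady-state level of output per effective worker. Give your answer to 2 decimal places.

At the steady state, Δk = 0, so s·k^α = (n + g + δ)·k.
Dividing both sides by k: k^(1−α) = s / (n + g + δ).
k^0.67 = 0.36 / (0.028 + 0.007 + 0.095) = 0.36 / 0.130 = 2.7692
k* = 2.7692^(1/0.67) ≈ 4.5733
y* = (k*)^α = 4.5733^0.33 ≈ 1.6515

y* ≈ 1.65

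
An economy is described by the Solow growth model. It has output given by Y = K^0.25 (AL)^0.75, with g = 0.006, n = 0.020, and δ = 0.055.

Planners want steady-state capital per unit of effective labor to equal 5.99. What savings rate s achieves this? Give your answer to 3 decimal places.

Steady state requires s·f(k) = (n + g + δ)·k, i.e. s·k^α = (n + g + δ)·k.
So s / (n + g + δ) = (k*)^(1−α) = 5.99^0.75 = 3.8289.
Therefore s = 3.8289 × (n + g + δ) = 3.8289 × 0.081 = 0.3101.

s ≈ 0.310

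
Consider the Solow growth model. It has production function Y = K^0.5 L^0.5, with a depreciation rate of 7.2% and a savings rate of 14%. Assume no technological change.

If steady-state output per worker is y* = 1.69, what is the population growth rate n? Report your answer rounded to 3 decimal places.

n ≈ 0.011

At the steady state, Δk = 0, so s·k^α = (n + δ)·k.
Since y* = [s/(n + δ)]^(α/(1−α)), we have s/(n + δ) = (y*)^((1−α)/α) = 1.69^1 = 1.6900.
Therefore n + δ = s / 1.6900 = 0.14 / 1.6900 = 0.0828, so n = 0.0828 − 0.072 = 0.0108.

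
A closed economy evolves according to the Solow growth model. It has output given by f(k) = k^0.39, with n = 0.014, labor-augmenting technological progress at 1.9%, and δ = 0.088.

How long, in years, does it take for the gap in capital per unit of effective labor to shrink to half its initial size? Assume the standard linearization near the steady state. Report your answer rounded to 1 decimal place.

Near the steady state the convergence rate is λ = (1 − α)(n + g + δ).
λ = (1 − 0.39) × 0.121 = 0.61 × 0.121 = 0.07381
Half-life = ln 2 / λ = 0.6931 / 0.07381 ≈ 9.39 years

about 9.4 years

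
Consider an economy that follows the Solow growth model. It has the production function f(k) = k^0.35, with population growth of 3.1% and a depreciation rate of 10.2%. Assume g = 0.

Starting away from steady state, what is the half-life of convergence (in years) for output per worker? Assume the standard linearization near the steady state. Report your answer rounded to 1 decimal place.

half-life ≈ 8.0 years

Near the steady state the convergence rate is λ = (1 − α)(n + δ).
λ = (1 − 0.35) × 0.133 = 0.65 × 0.133 = 0.08645
Half-life = ln 2 / λ = 0.6931 / 0.08645 ≈ 8.02 years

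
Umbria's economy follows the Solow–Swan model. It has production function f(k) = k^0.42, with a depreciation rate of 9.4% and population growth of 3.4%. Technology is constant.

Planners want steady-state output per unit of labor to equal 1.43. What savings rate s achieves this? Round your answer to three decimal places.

In steady state, investment equals break-even investment: s·k^α = (n + δ)·k.
Since y* = [s/(n + δ)]^(α/(1−α)), we have s/(n + δ) = (y*)^((1−α)/α) = 1.43^1.381 = 1.6388.
Therefore s = 1.6388 × (n + δ) = 1.6388 × 0.128 = 0.2098.

s ≈ 0.210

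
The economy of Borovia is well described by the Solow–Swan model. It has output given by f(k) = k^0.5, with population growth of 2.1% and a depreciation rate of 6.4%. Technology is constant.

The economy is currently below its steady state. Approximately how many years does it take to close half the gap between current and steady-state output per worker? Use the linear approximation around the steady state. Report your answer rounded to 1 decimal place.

Near the steady state the convergence rate is λ = (1 − α)(n + δ).
λ = (1 − 0.5) × 0.085 = 0.5 × 0.085 = 0.0425
Half-life = ln 2 / λ = 0.6931 / 0.0425 ≈ 16.31 years

half-life ≈ 16.3 years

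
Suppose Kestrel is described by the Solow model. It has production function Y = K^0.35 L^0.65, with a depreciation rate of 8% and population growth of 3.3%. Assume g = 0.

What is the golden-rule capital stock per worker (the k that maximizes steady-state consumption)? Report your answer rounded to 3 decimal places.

k_gold ≈ 5.693

The golden rule sets f'(k) = n + δ, i.e. α·k^(α−1) = n + δ.
So k^(1−α) = α / (n + δ) = 0.35 / 0.113 = 3.0973.
k_gold = 3.0973^(1/0.65) ≈ 5.6932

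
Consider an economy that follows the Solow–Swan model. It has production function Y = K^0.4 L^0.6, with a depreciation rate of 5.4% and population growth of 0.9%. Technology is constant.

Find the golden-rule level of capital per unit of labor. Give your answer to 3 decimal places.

The golden rule sets f'(k) = n + δ, i.e. α·k^(α−1) = n + δ.
So k^(1−α) = α / (n + δ) = 0.4 / 0.063 = 6.3492.
k_gold = 6.3492^(1/0.6) ≈ 21.7703

k_gold ≈ 21.770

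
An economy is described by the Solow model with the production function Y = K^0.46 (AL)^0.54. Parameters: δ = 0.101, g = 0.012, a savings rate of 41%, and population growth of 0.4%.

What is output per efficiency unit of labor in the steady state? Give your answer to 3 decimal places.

y* ≈ 2.910

At the steady state, Δk = 0, so s·k^α = (n + g + δ)·k.
Dividing both sides by k: k^(1−α) = s / (n + g + δ).
k^0.54 = 0.41 / (0.004 + 0.012 + 0.101) = 0.41 / 0.117 = 3.5043
k* = 3.5043^(1/0.54) ≈ 10.1981
y* = (k*)^α = 10.1981^0.46 ≈ 2.9102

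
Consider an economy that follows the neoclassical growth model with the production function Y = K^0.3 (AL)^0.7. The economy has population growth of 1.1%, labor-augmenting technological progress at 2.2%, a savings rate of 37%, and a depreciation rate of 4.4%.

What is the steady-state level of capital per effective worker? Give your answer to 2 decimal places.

At the steady state, Δk = 0, so s·k^α = (n + g + δ)·k.
Rearranging, k^(1−α) = s / (n + g + δ).
k^0.7 = 0.37 / (0.011 + 0.022 + 0.044) = 0.37 / 0.077 = 4.8052
k* = 4.8052^(1/0.7) ≈ 9.4162

k* = 9.42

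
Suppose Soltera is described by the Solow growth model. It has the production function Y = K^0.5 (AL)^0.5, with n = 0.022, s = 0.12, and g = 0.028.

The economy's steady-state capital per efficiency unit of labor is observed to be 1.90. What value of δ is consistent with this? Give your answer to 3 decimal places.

In steady state, investment equals break-even investment: s·k^α = (n + g + δ)·k.
So s / (n + g + δ) = (k*)^(1−α) = 1.90^0.5 = 1.3784.
Therefore n + g + δ = s / 1.3784 = 0.12 / 1.3784 = 0.0871, so δ = 0.0871 − 0.050 = 0.0371.

δ ≈ 0.037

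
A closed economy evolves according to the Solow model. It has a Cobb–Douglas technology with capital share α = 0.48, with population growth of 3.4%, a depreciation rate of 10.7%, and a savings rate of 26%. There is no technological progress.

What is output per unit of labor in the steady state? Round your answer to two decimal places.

y* ≈ 1.76

In steady state, investment equals break-even investment: s·k^α = (n + δ)·k.
Dividing both sides by k: k^(1−α) = s / (n + δ).
k^0.52 = 0.26 / (0.034 + 0.107) = 0.26 / 0.141 = 1.8440
k* = 1.8440^(1/0.52) ≈ 3.2440
y* = (k*)^α = 3.2440^0.48 ≈ 1.7592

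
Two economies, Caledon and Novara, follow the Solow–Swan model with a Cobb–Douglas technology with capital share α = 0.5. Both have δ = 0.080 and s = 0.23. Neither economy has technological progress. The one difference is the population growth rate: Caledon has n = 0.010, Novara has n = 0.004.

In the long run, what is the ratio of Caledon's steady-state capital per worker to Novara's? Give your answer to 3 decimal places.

Steady-state k* = [s/(n + δ)]^(1/(1−α)), so the ratio is [ (s_C/(n + δ)_C) / (s_N/(n + δ)_N) ]^2.
s_C/(n + δ)_C = 0.23/0.090 = 2.5556; s_N/(n + δ)_N = 0.23/0.084 = 2.7381.
Ratio = (2.5556/2.7381)^2 = 0.9333^2 ≈ 0.8710

ratio ≈ 0.871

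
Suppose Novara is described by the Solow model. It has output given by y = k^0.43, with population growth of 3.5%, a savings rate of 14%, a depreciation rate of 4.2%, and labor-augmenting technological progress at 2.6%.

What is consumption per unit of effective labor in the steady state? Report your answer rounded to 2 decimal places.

Steady state requires s·f(k) = (n + g + δ)·k, i.e. s·k^α = (n + g + δ)·k.
Rearranging, k^(1−α) = s / (n + g + δ).
k^0.57 = 0.14 / (0.035 + 0.026 + 0.042) = 0.14 / 0.103 = 1.3592
k* = 1.3592^(1/0.57) ≈ 1.7133
y* = (k*)^α = 1.7133^0.43 ≈ 1.2605
c* = (1 − s)·y* = (1 − 0.14) × 1.2605 ≈ 1.0840

c* ≈ 1.08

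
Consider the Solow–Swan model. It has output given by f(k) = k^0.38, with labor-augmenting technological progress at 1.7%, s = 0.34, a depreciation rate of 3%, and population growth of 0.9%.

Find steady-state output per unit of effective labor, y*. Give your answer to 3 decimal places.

y* ≈ 3.021

At the steady state, Δk = 0, so s·k^α = (n + g + δ)·k.
Dividing both sides by k: k^(1−α) = s / (n + g + δ).
k^0.62 = 0.34 / (0.009 + 0.017 + 0.030) = 0.34 / 0.056 = 6.0714
k* = 6.0714^(1/0.62) ≈ 18.3387
y* = (k*)^α = 18.3387^0.38 ≈ 3.0205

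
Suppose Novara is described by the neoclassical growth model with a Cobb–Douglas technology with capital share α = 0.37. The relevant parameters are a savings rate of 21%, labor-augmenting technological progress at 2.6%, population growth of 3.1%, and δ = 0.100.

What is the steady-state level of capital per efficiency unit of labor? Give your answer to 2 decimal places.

k* = 1.59

At the steady state, Δk = 0, so s·k^α = (n + g + δ)·k.
Rearranging, k^(1−α) = s / (n + g + δ).
k^0.63 = 0.21 / (0.031 + 0.026 + 0.100) = 0.21 / 0.157 = 1.3376
k* = 1.3376^(1/0.63) ≈ 1.5868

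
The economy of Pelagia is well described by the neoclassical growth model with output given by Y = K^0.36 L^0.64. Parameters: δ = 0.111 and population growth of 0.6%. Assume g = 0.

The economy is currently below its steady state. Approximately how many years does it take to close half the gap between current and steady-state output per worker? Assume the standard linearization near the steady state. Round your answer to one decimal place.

Near the steady state the convergence rate is λ = (1 − α)(n + δ).
λ = (1 − 0.36) × 0.117 = 0.64 × 0.117 = 0.07488
Half-life = ln 2 / λ = 0.6931 / 0.07488 ≈ 9.26 years

half-life ≈ 9.3 years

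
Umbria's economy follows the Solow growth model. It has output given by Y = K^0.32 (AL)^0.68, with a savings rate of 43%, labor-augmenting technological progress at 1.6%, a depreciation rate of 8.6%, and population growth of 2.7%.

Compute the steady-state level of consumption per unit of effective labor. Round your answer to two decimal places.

c* ≈ 1.00

Steady state requires s·f(k) = (n + g + δ)·k, i.e. s·k^α = (n + g + δ)·k.
Dividing both sides by k: k^(1−α) = s / (n + g + δ).
k^0.68 = 0.43 / (0.027 + 0.016 + 0.086) = 0.43 / 0.129 = 3.3333
k* = 3.3333^(1/0.68) ≈ 5.8740
y* = (k*)^α = 5.8740^0.32 ≈ 1.7622
c* = (1 − s)·y* = (1 − 0.43) × 1.7622 ≈ 1.0045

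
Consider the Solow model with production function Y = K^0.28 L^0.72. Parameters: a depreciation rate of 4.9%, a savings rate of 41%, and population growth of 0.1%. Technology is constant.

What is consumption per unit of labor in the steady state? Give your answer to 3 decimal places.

c* = 1.337

At the steady state, Δk = 0, so s·k^α = (n + δ)·k.
Dividing both sides by k: k^(1−α) = s / (n + δ).
k^0.72 = 0.41 / (0.001 + 0.049) = 0.41 / 0.050 = 8.2000
k* = 8.2000^(1/0.72) ≈ 18.5860
y* = (k*)^α = 18.5860^0.28 ≈ 2.2666
c* = (1 − s)·y* = (1 − 0.41) × 2.2666 ≈ 1.3373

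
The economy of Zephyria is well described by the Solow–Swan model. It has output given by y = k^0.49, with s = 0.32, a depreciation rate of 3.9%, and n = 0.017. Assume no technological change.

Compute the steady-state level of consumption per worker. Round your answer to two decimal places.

At the steady state, Δk = 0, so s·k^α = (n + δ)·k.
Dividing both sides by k: k^(1−α) = s / (n + δ).
k^0.51 = 0.32 / (0.017 + 0.039) = 0.32 / 0.056 = 5.7143
k* = 5.7143^(1/0.51) ≈ 30.4959
y* = (k*)^α = 30.4959^0.49 ≈ 5.3368
c* = (1 − s)·y* = (1 − 0.32) × 5.3368 ≈ 3.6290

c* = 3.63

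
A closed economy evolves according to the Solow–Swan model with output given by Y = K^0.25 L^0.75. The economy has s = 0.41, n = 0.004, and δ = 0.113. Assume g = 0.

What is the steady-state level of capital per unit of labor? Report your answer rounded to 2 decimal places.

In steady state, investment equals break-even investment: s·k^α = (n + δ)·k.
Rearranging, k^(1−α) = s / (n + δ).
k^0.75 = 0.41 / (0.004 + 0.113) = 0.41 / 0.117 = 3.5043
k* = 3.5043^(1/0.75) ≈ 5.3227

k* = 5.32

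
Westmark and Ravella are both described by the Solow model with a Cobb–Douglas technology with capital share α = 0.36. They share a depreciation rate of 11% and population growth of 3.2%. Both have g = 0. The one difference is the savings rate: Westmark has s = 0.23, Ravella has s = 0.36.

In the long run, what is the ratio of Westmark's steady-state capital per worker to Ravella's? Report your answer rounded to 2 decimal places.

k*_W / k*_R ≈ 0.50

Steady-state k* = [s/(n + δ)]^(1/(1−α)), so the ratio is [ (s_W/(n + δ)_W) / (s_R/(n + δ)_R) ]^1.5625.
s_W/(n + δ)_W = 0.23/0.142 = 1.6197; s_R/(n + δ)_R = 0.36/0.142 = 2.5352.
Ratio = (1.6197/2.5352)^1.5625 = 0.6389^1.5625 ≈ 0.4966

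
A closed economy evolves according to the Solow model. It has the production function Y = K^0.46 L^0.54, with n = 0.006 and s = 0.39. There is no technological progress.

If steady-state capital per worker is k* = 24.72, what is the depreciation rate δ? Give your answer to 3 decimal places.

δ ≈ 0.063

Steady state requires s·f(k) = (n + δ)·k, i.e. s·k^α = (n + δ)·k.
So s / (n + δ) = (k*)^(1−α) = 24.72^0.54 = 5.6526.
Therefore n + δ = s / 5.6526 = 0.39 / 5.6526 = 0.0690, so δ = 0.0690 − 0.006 = 0.0630.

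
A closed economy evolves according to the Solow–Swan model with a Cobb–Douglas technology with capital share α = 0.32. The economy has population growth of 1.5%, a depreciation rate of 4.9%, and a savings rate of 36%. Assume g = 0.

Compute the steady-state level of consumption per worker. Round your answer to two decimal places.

c* ≈ 1.44

Steady state requires s·f(k) = (n + δ)·k, i.e. s·k^α = (n + δ)·k.
Rearranging, k^(1−α) = s / (n + δ).
k^0.68 = 0.36 / (0.015 + 0.049) = 0.36 / 0.064 = 5.6250
k* = 5.6250^(1/0.68) ≈ 12.6801
y* = (k*)^α = 12.6801^0.32 ≈ 2.2542
c* = (1 − s)·y* = (1 − 0.36) × 2.2542 ≈ 1.4427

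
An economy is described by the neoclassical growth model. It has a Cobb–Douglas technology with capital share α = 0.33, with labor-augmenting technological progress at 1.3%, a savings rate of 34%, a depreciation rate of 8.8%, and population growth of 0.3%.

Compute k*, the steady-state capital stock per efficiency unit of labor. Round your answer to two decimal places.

k* = 5.86

At the steady state, Δk = 0, so s·k^α = (n + g + δ)·k.
Dividing both sides by k: k^(1−α) = s / (n + g + δ).
k^0.67 = 0.34 / (0.003 + 0.013 + 0.088) = 0.34 / 0.104 = 3.2692
k* = 3.2692^(1/0.67) ≈ 5.8590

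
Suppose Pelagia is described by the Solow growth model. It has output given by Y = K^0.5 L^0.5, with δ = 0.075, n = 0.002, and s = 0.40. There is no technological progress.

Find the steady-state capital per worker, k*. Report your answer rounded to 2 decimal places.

Steady state requires s·f(k) = (n + δ)·k, i.e. s·k^α = (n + δ)·k.
Dividing both sides by k: k^(1−α) = s / (n + δ).
k^0.5 = 0.40 / (0.002 + 0.075) = 0.40 / 0.077 = 5.1948
k* = 5.1948^(1/0.5) ≈ 26.9859

k* = 26.99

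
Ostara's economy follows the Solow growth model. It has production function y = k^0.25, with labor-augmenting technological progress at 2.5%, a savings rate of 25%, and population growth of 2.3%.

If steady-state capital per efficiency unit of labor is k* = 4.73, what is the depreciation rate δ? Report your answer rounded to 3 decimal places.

Steady state requires s·f(k) = (n + g + δ)·k, i.e. s·k^α = (n + g + δ)·k.
So s / (n + g + δ) = (k*)^(1−α) = 4.73^0.75 = 3.2073.
Therefore n + g + δ = s / 3.2073 = 0.25 / 3.2073 = 0.0779, so δ = 0.0779 − 0.048 = 0.0299.

δ ≈ 0.030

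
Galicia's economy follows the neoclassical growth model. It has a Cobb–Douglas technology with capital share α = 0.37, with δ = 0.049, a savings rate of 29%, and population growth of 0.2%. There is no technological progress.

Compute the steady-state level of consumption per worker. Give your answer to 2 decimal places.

Steady state requires s·f(k) = (n + δ)·k, i.e. s·k^α = (n + δ)·k.
Rearranging, k^(1−α) = s / (n + δ).
k^0.63 = 0.29 / (0.002 + 0.049) = 0.29 / 0.051 = 5.6863
k* = 5.6863^(1/0.63) ≈ 15.7813
y* = (k*)^α = 15.7813^0.37 ≈ 2.7753
c* = (1 − s)·y* = (1 − 0.29) × 2.7753 ≈ 1.9705

c* ≈ 1.97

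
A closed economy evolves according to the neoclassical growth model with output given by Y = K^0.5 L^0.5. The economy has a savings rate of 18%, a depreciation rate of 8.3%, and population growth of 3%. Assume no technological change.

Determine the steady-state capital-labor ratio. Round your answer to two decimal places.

k* = 2.54

Steady state requires s·f(k) = (n + δ)·k, i.e. s·k^α = (n + δ)·k.
Rearranging, k^(1−α) = s / (n + δ).
k^0.5 = 0.18 / (0.030 + 0.083) = 0.18 / 0.113 = 1.5929
k* = 1.5929^(1/0.5) ≈ 2.5373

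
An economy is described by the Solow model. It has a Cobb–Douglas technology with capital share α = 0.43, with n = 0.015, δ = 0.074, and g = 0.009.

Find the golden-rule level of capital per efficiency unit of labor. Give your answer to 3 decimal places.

The golden rule sets f'(k) = n + g + δ, i.e. α·k^(α−1) = n + g + δ.
So k^(1−α) = α / (n + g + δ) = 0.43 / 0.098 = 4.3878.
k_gold = 4.3878^(1/0.57) ≈ 13.3890

k_gold ≈ 13.389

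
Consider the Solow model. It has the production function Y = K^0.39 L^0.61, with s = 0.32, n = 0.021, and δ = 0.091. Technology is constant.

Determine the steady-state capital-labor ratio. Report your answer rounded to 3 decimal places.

k* = 5.590

In steady state, investment equals break-even investment: s·k^α = (n + δ)·k.
Rearranging, k^(1−α) = s / (n + δ).
k^0.61 = 0.32 / (0.021 + 0.091) = 0.32 / 0.112 = 2.8571
k* = 2.8571^(1/0.61) ≈ 5.5901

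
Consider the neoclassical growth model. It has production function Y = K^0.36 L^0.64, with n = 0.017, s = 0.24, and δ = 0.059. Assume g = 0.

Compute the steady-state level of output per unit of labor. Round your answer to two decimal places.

At the steady state, Δk = 0, so s·k^α = (n + δ)·k.
Rearranging, k^(1−α) = s / (n + δ).
k^0.64 = 0.24 / (0.017 + 0.059) = 0.24 / 0.076 = 3.1579
k* = 3.1579^(1/0.64) ≈ 6.0299
y* = (k*)^α = 6.0299^0.36 ≈ 1.9095

y* ≈ 1.91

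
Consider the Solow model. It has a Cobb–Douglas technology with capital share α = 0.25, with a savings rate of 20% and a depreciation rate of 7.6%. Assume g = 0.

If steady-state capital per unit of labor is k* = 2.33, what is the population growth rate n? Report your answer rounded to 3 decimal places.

n ≈ 0.030

Steady state requires s·f(k) = (n + δ)·k, i.e. s·k^α = (n + δ)·k.
So s / (n + δ) = (k*)^(1−α) = 2.33^0.75 = 1.8859.
Therefore n + δ = s / 1.8859 = 0.20 / 1.8859 = 0.1061, so n = 0.1061 − 0.076 = 0.0301.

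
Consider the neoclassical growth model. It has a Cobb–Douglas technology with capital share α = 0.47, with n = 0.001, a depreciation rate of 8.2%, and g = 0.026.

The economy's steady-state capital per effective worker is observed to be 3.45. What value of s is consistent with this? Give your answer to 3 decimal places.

In steady state, investment equals break-even investment: s·k^α = (n + g + δ)·k.
So s / (n + g + δ) = (k*)^(1−α) = 3.45^0.53 = 1.9277.
Therefore s = 1.9277 × (n + g + δ) = 1.9277 × 0.109 = 0.2101.

s ≈ 0.210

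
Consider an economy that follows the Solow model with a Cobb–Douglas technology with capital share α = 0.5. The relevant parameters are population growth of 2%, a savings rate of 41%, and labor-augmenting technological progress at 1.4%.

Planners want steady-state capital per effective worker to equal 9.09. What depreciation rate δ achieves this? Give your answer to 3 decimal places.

δ ≈ 0.102

Steady state requires s·f(k) = (n + g + δ)·k, i.e. s·k^α = (n + g + δ)·k.
So s / (n + g + δ) = (k*)^(1−α) = 9.09^0.5 = 3.0150.
Therefore n + g + δ = s / 3.0150 = 0.41 / 3.0150 = 0.1360, so δ = 0.1360 − 0.034 = 0.1020.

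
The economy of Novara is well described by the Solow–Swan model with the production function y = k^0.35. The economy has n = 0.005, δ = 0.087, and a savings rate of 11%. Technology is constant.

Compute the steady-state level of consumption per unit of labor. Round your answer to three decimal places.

At the steady state, Δk = 0, so s·k^α = (n + δ)·k.
Dividing both sides by k: k^(1−α) = s / (n + δ).
k^0.65 = 0.11 / (0.005 + 0.087) = 0.11 / 0.092 = 1.1957
k* = 1.1957^(1/0.65) ≈ 1.3165
y* = (k*)^α = 1.3165^0.35 ≈ 1.1010
c* = (1 − s)·y* = (1 − 0.11) × 1.1010 ≈ 0.9799

c* = 0.980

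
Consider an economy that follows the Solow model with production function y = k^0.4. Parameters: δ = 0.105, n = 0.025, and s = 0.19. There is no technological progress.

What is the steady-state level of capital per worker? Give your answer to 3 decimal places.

k* ≈ 1.882

At the steady state, Δk = 0, so s·k^α = (n + δ)·k.
Rearranging, k^(1−α) = s / (n + δ).
k^0.6 = 0.19 / (0.025 + 0.105) = 0.19 / 0.130 = 1.4615
k* = 1.4615^(1/0.6) ≈ 1.8822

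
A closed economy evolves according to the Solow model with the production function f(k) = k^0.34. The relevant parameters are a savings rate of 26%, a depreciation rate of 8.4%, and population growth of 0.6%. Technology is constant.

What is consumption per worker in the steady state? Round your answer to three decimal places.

Steady state requires s·f(k) = (n + δ)·k, i.e. s·k^α = (n + δ)·k.
Rearranging, k^(1−α) = s / (n + δ).
k^0.66 = 0.26 / (0.006 + 0.084) = 0.26 / 0.090 = 2.8889
k* = 2.8889^(1/0.66) ≈ 4.9898
y* = (k*)^α = 4.9898^0.34 ≈ 1.7272
c* = (1 − s)·y* = (1 − 0.26) × 1.7272 ≈ 1.2781

c* ≈ 1.278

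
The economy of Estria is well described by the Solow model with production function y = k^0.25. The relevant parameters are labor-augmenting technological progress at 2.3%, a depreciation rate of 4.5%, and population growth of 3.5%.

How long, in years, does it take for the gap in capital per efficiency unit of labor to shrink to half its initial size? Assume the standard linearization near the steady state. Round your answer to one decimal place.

t_½ ≈ 9.0 years

Near the steady state the convergence rate is λ = (1 − α)(n + g + δ).
λ = (1 − 0.25) × 0.103 = 0.75 × 0.103 = 0.07725
Half-life = ln 2 / λ = 0.6931 / 0.07725 ≈ 8.97 years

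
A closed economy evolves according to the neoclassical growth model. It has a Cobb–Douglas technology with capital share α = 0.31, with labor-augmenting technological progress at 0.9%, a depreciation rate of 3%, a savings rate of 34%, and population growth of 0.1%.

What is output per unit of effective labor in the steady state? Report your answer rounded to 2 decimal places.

In steady state, investment equals break-even investment: s·k^α = (n + g + δ)·k.
Dividing both sides by k: k^(1−α) = s / (n + g + δ).
k^0.69 = 0.34 / (0.001 + 0.009 + 0.030) = 0.34 / 0.040 = 8.5000
k* = 8.5000^(1/0.69) ≈ 22.2323
y* = (k*)^α = 22.2323^0.31 ≈ 2.6156

y* = 2.62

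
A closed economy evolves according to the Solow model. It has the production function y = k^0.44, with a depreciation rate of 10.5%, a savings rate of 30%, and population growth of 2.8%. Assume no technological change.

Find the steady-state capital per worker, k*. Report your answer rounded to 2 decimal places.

k* ≈ 4.27

Steady state requires s·f(k) = (n + δ)·k, i.e. s·k^α = (n + δ)·k.
Rearranging, k^(1−α) = s / (n + δ).
k^0.56 = 0.30 / (0.028 + 0.105) = 0.30 / 0.133 = 2.2556
k* = 2.2556^(1/0.56) ≈ 4.2739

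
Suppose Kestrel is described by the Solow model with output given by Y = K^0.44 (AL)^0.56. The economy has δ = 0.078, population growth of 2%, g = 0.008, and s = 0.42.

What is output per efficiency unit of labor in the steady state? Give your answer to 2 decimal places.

Steady state requires s·f(k) = (n + g + δ)·k, i.e. s·k^α = (n + g + δ)·k.
Rearranging, k^(1−α) = s / (n + g + δ).
k^0.56 = 0.42 / (0.020 + 0.008 + 0.078) = 0.42 / 0.106 = 3.9623
k* = 3.9623^(1/0.56) ≈ 11.6886
y* = (k*)^α = 11.6886^0.44 ≈ 2.9500

y* ≈ 2.95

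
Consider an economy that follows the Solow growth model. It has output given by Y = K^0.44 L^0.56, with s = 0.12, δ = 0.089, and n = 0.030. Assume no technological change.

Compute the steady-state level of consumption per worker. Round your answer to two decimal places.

c* = 0.89

In steady state, investment equals break-even investment: s·k^α = (n + δ)·k.
Dividing both sides by k: k^(1−α) = s / (n + δ).
k^0.56 = 0.12 / (0.030 + 0.089) = 0.12 / 0.119 = 1.0084
k* = 1.0084^(1/0.56) ≈ 1.0150
y* = (k*)^α = 1.0150^0.44 ≈ 1.0066
c* = (1 − s)·y* = (1 − 0.12) × 1.0066 ≈ 0.8858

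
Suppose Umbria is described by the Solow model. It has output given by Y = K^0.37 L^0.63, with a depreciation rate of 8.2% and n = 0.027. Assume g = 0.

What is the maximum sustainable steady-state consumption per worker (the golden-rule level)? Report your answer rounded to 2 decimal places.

c_gold ≈ 1.29

At the golden rule, f'(k) = n + δ, so α·k^(α−1) = n + δ and k_gold = (α/(n + δ))^(1/(1−α)).
k_gold = (0.37/0.109)^(1/0.63) = 3.3945^1.5873 ≈ 6.9583
c_gold = f(k_gold) − (n + δ)·k_gold = 2.0499 − 0.109×6.9583 ≈ 1.2914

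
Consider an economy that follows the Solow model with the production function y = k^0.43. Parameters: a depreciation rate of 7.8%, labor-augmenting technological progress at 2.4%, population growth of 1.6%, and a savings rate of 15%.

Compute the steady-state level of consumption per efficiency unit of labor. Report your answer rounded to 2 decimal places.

c* ≈ 1.02

In steady state, investment equals break-even investment: s·k^α = (n + g + δ)·k.
Dividing both sides by k: k^(1−α) = s / (n + g + δ).
k^0.57 = 0.15 / (0.016 + 0.024 + 0.078) = 0.15 / 0.118 = 1.2712
k* = 1.2712^(1/0.57) ≈ 1.5235
y* = (k*)^α = 1.5235^0.43 ≈ 1.1985
c* = (1 − s)·y* = (1 − 0.15) × 1.1985 ≈ 1.0187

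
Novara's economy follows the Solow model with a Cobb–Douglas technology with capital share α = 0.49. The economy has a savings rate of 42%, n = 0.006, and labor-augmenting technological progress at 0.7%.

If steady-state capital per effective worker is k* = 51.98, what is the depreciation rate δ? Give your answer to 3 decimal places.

At the steady state, Δk = 0, so s·k^α = (n + g + δ)·k.
So s / (n + g + δ) = (k*)^(1−α) = 51.98^0.51 = 7.5003.
Therefore n + g + δ = s / 7.5003 = 0.42 / 7.5003 = 0.0560, so δ = 0.0560 − 0.013 = 0.0430.

δ ≈ 0.043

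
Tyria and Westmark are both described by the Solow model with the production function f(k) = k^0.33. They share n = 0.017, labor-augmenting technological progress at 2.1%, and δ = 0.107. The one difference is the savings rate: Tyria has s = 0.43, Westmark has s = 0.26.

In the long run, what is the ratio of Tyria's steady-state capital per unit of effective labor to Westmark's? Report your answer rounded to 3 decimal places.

Steady-state k* = [s/(n + g + δ)]^(1/(1−α)), so the ratio is [ (s_T/(n + g + δ)_T) / (s_W/(n + g + δ)_W) ]^1.4925.
s_T/(n + g + δ)_T = 0.43/0.145 = 2.9655; s_W/(n + g + δ)_W = 0.26/0.145 = 1.7931.
Ratio = (2.9655/1.7931)^1.4925 = 1.6538^1.4925 ≈ 2.1188

ratio ≈ 2.119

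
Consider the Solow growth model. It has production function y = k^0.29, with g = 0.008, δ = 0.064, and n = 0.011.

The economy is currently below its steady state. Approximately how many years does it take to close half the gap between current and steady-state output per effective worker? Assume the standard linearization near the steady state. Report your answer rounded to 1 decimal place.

Near the steady state the convergence rate is λ = (1 − α)(n + g + δ).
λ = (1 − 0.29) × 0.083 = 0.71 × 0.083 = 0.05893
Half-life = ln 2 / λ = 0.6931 / 0.05893 ≈ 11.76 years

t_½ ≈ 11.8 years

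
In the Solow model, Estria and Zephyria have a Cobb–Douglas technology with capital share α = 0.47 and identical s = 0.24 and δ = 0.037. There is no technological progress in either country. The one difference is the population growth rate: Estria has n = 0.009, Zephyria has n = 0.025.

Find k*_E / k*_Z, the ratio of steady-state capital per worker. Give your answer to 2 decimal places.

Steady-state k* = [s/(n + δ)]^(1/(1−α)), so the ratio is [ (s_E/(n + δ)_E) / (s_Z/(n + δ)_Z) ]^1.8868.
s_E/(n + δ)_E = 0.24/0.046 = 5.2174; s_Z/(n + δ)_Z = 0.24/0.062 = 3.8710.
Ratio = (5.2174/3.8710)^1.8868 = 1.3478^1.8868 ≈ 1.7562

k*_E / k*_Z ≈ 1.76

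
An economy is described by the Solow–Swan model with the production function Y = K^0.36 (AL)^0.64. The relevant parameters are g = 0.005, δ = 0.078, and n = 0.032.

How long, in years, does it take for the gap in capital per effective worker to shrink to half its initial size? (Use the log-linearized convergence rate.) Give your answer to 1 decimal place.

Near the steady state the convergence rate is λ = (1 − α)(n + g + δ).
λ = (1 − 0.36) × 0.115 = 0.64 × 0.115 = 0.0736
Half-life = ln 2 / λ = 0.6931 / 0.0736 ≈ 9.42 years

about 9.4 years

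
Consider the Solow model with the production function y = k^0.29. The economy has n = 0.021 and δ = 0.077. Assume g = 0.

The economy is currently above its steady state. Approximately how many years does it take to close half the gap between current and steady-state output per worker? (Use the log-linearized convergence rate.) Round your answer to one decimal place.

Near the steady state the convergence rate is λ = (1 − α)(n + δ).
λ = (1 − 0.29) × 0.098 = 0.71 × 0.098 = 0.06958
Half-life = ln 2 / λ = 0.6931 / 0.06958 ≈ 9.96 years

half-life ≈ 10.0 years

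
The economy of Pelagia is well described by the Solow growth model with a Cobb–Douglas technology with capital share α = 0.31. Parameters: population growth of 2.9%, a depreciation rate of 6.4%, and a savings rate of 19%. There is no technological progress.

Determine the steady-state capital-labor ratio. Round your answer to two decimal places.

k* = 2.82

Steady state requires s·f(k) = (n + δ)·k, i.e. s·k^α = (n + δ)·k.
Dividing both sides by k: k^(1−α) = s / (n + δ).
k^0.69 = 0.19 / (0.029 + 0.064) = 0.19 / 0.093 = 2.0430
k* = 2.0430^(1/0.69) ≈ 2.8162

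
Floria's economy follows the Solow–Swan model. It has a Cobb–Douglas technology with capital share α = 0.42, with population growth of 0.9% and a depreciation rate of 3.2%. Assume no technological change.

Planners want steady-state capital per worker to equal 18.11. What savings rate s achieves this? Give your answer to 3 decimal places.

Steady state requires s·f(k) = (n + δ)·k, i.e. s·k^α = (n + δ)·k.
So s / (n + δ) = (k*)^(1−α) = 18.11^0.58 = 5.3653.
Therefore s = 5.3653 × (n + δ) = 5.3653 × 0.041 = 0.2200.

s ≈ 0.220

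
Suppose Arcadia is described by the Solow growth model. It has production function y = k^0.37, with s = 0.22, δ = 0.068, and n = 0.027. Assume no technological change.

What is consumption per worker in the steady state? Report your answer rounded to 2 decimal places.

At the steady state, Δk = 0, so s·k^α = (n + δ)·k.
Rearranging, k^(1−α) = s / (n + δ).
k^0.63 = 0.22 / (0.027 + 0.068) = 0.22 / 0.095 = 2.3158
k* = 2.3158^(1/0.63) ≈ 3.7922
y* = (k*)^α = 3.7922^0.37 ≈ 1.6375
c* = (1 − s)·y* = (1 − 0.22) × 1.6375 ≈ 1.2773

c* = 1.28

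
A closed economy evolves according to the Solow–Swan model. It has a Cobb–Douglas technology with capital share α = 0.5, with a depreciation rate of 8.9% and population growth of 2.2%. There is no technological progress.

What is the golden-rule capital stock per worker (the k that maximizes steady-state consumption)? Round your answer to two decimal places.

The golden rule sets f'(k) = n + δ, i.e. α·k^(α−1) = n + δ.
So k^(1−α) = α / (n + δ) = 0.5 / 0.111 = 4.5045.
k_gold = 4.5045^(1/0.5) ≈ 20.2905

k_gold ≈ 20.29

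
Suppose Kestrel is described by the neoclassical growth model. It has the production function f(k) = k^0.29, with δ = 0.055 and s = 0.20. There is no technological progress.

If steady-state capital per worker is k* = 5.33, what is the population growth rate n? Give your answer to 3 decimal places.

n ≈ 0.006

In steady state, investment equals break-even investment: s·k^α = (n + δ)·k.
So s / (n + δ) = (k*)^(1−α) = 5.33^0.71 = 3.2808.
Therefore n + δ = s / 3.2808 = 0.20 / 3.2808 = 0.0610, so n = 0.0610 − 0.055 = 0.0060.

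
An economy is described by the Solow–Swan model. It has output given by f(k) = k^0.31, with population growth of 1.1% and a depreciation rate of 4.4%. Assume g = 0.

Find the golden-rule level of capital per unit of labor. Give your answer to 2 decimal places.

k_gold ≈ 12.26

The golden rule sets f'(k) = n + δ, i.e. α·k^(α−1) = n + δ.
So k^(1−α) = α / (n + δ) = 0.31 / 0.055 = 5.6364.
k_gold = 5.6364^(1/0.69) ≈ 12.2577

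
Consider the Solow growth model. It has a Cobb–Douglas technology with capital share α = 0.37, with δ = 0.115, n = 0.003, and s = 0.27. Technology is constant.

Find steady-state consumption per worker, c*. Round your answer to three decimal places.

c* ≈ 1.187

Steady state requires s·f(k) = (n + δ)·k, i.e. s·k^α = (n + δ)·k.
Rearranging, k^(1−α) = s / (n + δ).
k^0.63 = 0.27 / (0.003 + 0.115) = 0.27 / 0.118 = 2.2881
k* = 2.2881^(1/0.63) ≈ 3.7204
y* = (k*)^α = 3.7204^0.37 ≈ 1.6260
c* = (1 − s)·y* = (1 − 0.27) × 1.6260 ≈ 1.1870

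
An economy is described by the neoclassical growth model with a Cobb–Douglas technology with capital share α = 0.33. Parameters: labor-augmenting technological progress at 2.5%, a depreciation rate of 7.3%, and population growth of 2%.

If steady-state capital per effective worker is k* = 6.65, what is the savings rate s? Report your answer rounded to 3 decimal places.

s ≈ 0.420

In steady state, investment equals break-even investment: s·k^α = (n + g + δ)·k.
So s / (n + g + δ) = (k*)^(1−α) = 6.65^0.67 = 3.5587.
Therefore s = 3.5587 × (n + g + δ) = 3.5587 × 0.118 = 0.4199.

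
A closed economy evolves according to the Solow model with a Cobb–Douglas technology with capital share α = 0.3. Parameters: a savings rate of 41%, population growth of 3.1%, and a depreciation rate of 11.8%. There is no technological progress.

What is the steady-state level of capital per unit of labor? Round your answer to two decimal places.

k* ≈ 4.25

In steady state, investment equals break-even investment: s·k^α = (n + δ)·k.
Rearranging, k^(1−α) = s / (n + δ).
k^0.7 = 0.41 / (0.031 + 0.118) = 0.41 / 0.149 = 2.7517
k* = 2.7517^(1/0.7) ≈ 4.2462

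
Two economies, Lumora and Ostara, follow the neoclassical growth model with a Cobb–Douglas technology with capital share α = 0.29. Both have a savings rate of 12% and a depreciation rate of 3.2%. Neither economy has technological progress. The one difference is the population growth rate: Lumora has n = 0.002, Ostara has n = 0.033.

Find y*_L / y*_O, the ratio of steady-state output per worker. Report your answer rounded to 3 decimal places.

Steady-state y* = [s/(n + δ)]^(α/(1−α)), so the ratio is [ (s_L/(n + δ)_L) / (s_O/(n + δ)_O) ]^0.4085.
s_L/(n + δ)_L = 0.12/0.034 = 3.5294; s_O/(n + δ)_O = 0.12/0.065 = 1.8462.
Ratio = (3.5294/1.8462)^0.4085 = 1.9117^0.4085 ≈ 1.3030

ratio ≈ 1.303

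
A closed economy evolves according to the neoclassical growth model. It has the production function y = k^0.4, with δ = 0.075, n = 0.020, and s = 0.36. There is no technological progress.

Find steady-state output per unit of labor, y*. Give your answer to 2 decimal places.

y* ≈ 2.43

At the steady state, Δk = 0, so s·k^α = (n + δ)·k.
Rearranging, k^(1−α) = s / (n + δ).
k^0.6 = 0.36 / (0.020 + 0.075) = 0.36 / 0.095 = 3.7895
k* = 3.7895^(1/0.6) ≈ 9.2109
y* = (k*)^α = 9.2109^0.4 ≈ 2.4306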